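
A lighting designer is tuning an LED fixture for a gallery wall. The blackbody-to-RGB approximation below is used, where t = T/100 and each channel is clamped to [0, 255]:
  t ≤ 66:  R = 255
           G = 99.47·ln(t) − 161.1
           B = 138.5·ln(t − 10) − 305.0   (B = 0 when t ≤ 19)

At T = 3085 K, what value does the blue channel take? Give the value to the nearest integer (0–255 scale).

t = 3085/100 = 30.85; the t ≤ 66 branch applies.
B = 138.5·ln(30.85 − 10) − 305.0 = 138.5·ln 20.85 − 305.0 = 138.5·3.0374 − 305.0 = 115.674.
Rounded: 116.

116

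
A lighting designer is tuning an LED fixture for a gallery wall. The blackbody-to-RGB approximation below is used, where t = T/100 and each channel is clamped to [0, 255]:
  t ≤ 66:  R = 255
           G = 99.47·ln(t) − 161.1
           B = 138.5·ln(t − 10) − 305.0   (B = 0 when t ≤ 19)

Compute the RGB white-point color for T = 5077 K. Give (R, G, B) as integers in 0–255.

(255, 230, 209)

t = 5077/100 = 50.77; the t ≤ 66 branch applies.
R = 255 by definition for t ≤ 66.
G = 99.47·ln 50.77 − 161.1 = 99.47·3.9273 − 161.1 = 229.549.
B = 138.5·ln(50.77 − 10) − 305.0 = 138.5·ln 40.77 − 305.0 = 138.5·3.7079 − 305.0 = 208.551.
Rounded: (255, 230, 209).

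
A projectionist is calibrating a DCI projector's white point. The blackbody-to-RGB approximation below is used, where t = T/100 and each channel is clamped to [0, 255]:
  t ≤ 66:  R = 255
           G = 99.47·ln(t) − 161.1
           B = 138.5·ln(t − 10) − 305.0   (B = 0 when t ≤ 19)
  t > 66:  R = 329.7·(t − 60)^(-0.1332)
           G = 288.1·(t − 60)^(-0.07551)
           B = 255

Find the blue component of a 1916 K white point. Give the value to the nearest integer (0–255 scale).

t = 1916/100 = 19.16; the t ≤ 66 branch applies.
B = 138.5·ln(19.16 − 10) − 305.0 = 138.5·ln 9.16 − 305.0 = 138.5·2.2148 − 305.0 = 1.756.
Rounded: 2.

2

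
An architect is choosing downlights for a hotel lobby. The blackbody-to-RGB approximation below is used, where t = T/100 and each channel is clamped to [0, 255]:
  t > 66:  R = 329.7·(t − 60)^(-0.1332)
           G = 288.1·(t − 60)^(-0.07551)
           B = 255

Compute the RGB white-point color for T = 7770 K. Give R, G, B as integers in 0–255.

R=225, G=232, B=255

t = 7770/100 = 77.7; the t > 66 branch applies.
R = 329.7·(77.7 − 60)^(-0.1332) = 329.7·17.7^(-0.1332) = 329.7·0.68198 = 224.848.
G = 288.1·(77.7 − 60)^(-0.07551) = 288.1·17.7^(-0.07551) = 288.1·0.80494 = 231.904.
B = 255 by definition for t > 66.
Rounded: (225, 232, 255).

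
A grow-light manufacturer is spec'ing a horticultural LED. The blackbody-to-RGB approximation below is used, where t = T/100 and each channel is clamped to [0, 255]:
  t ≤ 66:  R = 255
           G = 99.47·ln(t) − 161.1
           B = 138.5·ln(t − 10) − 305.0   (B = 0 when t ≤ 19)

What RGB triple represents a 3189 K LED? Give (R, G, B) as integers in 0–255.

(255, 183, 122)

t = 3189/100 = 31.89; the t ≤ 66 branch applies.
R = 255 by definition for t ≤ 66.
G = 99.47·ln 31.89 − 161.1 = 99.47·3.4623 − 161.1 = 183.294.
B = 138.5·ln(31.89 − 10) − 305.0 = 138.5·ln 21.89 − 305.0 = 138.5·3.0860 − 305.0 = 122.415.
Rounded: (255, 183, 122).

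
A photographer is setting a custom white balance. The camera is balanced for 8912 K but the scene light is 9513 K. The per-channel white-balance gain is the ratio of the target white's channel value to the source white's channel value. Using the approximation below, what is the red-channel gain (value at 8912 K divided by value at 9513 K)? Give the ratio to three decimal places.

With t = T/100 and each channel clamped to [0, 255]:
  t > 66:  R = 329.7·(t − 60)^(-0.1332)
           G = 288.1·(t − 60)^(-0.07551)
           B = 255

1.025

At 9513 K (t = 95.13):
  R = 329.7·(95.13 − 60)^(-0.1332) = 329.7·35.13^(-0.1332) = 329.7·0.62247 = 205.227.
At 8912 K (t = 89.12):
  R = 329.7·(89.12 − 60)^(-0.1332) = 329.7·29.12^(-0.1332) = 329.7·0.63822 = 210.421.
Gain = 210.421 / 205.227 = 1.0253 → 1.025.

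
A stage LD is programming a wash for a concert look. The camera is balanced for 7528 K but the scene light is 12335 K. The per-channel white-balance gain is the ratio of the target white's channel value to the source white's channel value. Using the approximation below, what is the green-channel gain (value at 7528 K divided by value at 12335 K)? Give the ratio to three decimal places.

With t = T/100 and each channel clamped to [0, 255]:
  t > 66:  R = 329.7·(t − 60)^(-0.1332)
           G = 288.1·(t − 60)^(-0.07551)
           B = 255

1.113

At 12335 K (t = 123.35):
  G = 288.1·(123.35 − 60)^(-0.07551) = 288.1·63.35^(-0.07551) = 288.1·0.73106 = 210.617.
At 7528 K (t = 75.28):
  G = 288.1·(75.28 − 60)^(-0.07551) = 288.1·15.28^(-0.07551) = 288.1·0.81393 = 234.493.
Gain = 234.493 / 210.617 = 1.1134 → 1.113.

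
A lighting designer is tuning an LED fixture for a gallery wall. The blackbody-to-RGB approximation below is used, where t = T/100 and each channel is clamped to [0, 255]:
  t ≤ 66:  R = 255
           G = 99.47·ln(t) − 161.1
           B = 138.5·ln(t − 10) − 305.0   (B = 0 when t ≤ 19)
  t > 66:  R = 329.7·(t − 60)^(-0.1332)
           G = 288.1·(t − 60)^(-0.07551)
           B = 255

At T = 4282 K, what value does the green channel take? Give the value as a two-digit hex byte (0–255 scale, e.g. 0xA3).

0xD5

t = 4282/100 = 42.82; the t ≤ 66 branch applies.
G = 99.47·ln 42.82 − 161.1 = 99.47·3.7570 − 161.1 = 212.609.
Rounded: 213; in hex, 0xD5.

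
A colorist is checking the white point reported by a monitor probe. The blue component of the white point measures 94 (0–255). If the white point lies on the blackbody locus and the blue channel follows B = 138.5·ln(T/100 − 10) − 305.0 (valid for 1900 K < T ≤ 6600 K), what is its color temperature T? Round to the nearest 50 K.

2800 K

ln(t − 10) = (94 + 305.0) / 138.5 = 2.8809.
t − 10 = e^2.8809 = 17.830, so t = 27.830.
T = 100·t = 2783 K → 2800 K to the nearest 50 K.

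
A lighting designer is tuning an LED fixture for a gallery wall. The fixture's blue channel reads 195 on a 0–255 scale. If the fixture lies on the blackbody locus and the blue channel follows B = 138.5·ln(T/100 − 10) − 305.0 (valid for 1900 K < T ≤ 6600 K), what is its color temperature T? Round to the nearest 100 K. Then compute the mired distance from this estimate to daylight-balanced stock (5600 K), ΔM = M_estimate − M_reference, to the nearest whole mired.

ln(t − 10) = (195 + 305.0) / 138.5 = 3.6101.
t − 10 = e^3.6101 = 36.970, so t = 46.970.
T = 100·t = 4697 K → 4700 K to the nearest 100 K.
M_estimate = 10⁶/4700 = 212.77; M_reference = 10⁶/5600 = 178.57.
ΔM = 212.77 − 178.57 = 34.19 → +34 mireds.

+34 mireds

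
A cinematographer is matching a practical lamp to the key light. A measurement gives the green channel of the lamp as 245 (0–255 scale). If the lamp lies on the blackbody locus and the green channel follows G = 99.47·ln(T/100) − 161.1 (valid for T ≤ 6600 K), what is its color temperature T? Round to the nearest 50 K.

ln t = (245 + 161.1) / 99.47 = 4.0826.
t = e^4.0826 = 59.302.
T = 100·t = 5930 K → 5950 K to the nearest 50 K.

5950 K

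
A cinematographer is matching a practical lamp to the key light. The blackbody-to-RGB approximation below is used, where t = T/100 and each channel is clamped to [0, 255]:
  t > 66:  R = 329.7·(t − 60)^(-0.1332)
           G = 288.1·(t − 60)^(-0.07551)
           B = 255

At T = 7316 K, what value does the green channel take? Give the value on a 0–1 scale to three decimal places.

t = 7316/100 = 73.16; the t > 66 branch applies.
G = 288.1·(73.16 − 60)^(-0.07551) = 288.1·13.16^(-0.07551) = 288.1·0.82316 = 237.153.
On a 0–1 scale: 237.153/255 = 0.9300 → 0.930.

0.930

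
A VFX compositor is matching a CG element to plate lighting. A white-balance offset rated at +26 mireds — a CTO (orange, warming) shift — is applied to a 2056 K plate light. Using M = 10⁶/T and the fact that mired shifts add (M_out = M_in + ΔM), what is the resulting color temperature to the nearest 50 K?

1950 K

M_in = 10⁶/2056 = 486.38 mireds.
M_out = 486.38 + (+26) = 512.38 mireds.
T_out = 10⁶/512.38 = 1951.7 K → 1950 K.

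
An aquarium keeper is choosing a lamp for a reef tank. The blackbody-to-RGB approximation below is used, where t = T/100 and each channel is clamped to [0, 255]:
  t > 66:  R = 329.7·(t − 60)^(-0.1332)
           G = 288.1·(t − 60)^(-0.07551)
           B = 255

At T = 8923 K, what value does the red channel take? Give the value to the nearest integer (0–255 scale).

t = 8923/100 = 89.23; the t > 66 branch applies.
R = 329.7·(89.23 − 60)^(-0.1332) = 329.7·29.23^(-0.1332) = 329.7·0.63790 = 210.315.
Rounded: 210.

210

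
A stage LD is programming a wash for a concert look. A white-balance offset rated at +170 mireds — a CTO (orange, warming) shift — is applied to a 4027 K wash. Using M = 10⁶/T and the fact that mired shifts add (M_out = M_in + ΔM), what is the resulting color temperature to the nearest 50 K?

M_in = 10⁶/4027 = 248.32 mireds.
M_out = 248.32 + (+170) = 418.32 mireds.
T_out = 10⁶/418.32 = 2390.5 K → 2400 K.

2400 K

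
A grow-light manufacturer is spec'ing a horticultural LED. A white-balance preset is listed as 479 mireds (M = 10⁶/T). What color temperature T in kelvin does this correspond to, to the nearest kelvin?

T = 10⁶ / 479 = 2087.68 K → 2088 K.

2088 K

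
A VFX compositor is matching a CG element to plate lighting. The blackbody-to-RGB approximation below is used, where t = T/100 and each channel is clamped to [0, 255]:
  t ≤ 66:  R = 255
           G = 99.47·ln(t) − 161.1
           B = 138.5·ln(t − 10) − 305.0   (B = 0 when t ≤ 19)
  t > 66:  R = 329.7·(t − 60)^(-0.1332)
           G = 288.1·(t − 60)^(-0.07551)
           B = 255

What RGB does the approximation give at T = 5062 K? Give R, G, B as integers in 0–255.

R=255, G=229, B=208

t = 5062/100 = 50.62; the t ≤ 66 branch applies.
R = 255 by definition for t ≤ 66.
G = 99.47·ln 50.62 − 161.1 = 99.47·3.9243 − 161.1 = 229.255.
B = 138.5·ln(50.62 − 10) − 305.0 = 138.5·ln 40.62 − 305.0 = 138.5·3.7043 − 305.0 = 208.040.
Rounded: (255, 229, 208).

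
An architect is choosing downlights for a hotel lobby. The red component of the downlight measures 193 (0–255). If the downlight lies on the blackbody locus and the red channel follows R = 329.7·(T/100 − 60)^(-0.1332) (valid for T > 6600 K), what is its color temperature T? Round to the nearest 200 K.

11600 K

(t − 60)^(-0.1332) = 193/329.7 = 0.58538.
t − 60 = 0.58538^(1/-0.1332) = 0.58538^(-7.508) = 55.713, so t = 115.713.
T = 100·t = 11571 K → 11600 K to the nearest 200 K.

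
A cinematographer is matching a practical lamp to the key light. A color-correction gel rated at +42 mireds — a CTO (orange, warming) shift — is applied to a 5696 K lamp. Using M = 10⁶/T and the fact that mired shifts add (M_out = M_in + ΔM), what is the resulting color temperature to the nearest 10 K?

4600 K

M_in = 10⁶/5696 = 175.56 mireds.
M_out = 175.56 + (+42) = 217.56 mireds.
T_out = 10⁶/217.56 = 4596.4 K → 4600 K.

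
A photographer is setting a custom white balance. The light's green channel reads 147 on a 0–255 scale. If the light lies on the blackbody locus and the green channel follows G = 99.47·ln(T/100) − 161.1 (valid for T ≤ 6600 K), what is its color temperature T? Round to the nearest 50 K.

ln t = (147 + 161.1) / 99.47 = 3.0974.
t = e^3.0974 = 22.141.
T = 100·t = 2214 K → 2200 K to the nearest 50 K.

2200 K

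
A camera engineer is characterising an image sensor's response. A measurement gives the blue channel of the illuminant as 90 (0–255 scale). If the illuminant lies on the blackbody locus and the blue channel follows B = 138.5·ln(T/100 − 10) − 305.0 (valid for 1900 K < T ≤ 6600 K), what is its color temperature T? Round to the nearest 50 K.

ln(t − 10) = (90 + 305.0) / 138.5 = 2.8520.
t − 10 = e^2.8520 = 17.322, so t = 27.322.
T = 100·t = 2732 K → 2750 K to the nearest 50 K.

2750 K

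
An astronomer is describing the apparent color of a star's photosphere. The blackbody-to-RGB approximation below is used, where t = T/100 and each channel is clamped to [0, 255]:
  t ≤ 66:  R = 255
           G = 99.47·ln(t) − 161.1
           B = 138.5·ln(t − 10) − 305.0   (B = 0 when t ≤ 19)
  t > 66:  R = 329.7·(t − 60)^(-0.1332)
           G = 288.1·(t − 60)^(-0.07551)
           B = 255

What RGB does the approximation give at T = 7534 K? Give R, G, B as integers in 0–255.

R=229, G=234, B=255

t = 7534/100 = 75.34; the t > 66 branch applies.
R = 329.7·(75.34 − 60)^(-0.1332) = 329.7·15.34^(-0.1332) = 329.7·0.69510 = 229.175.
G = 288.1·(75.34 − 60)^(-0.07551) = 288.1·15.34^(-0.07551) = 288.1·0.81369 = 234.424.
B = 255 by definition for t > 66.
Rounded: (229, 234, 255).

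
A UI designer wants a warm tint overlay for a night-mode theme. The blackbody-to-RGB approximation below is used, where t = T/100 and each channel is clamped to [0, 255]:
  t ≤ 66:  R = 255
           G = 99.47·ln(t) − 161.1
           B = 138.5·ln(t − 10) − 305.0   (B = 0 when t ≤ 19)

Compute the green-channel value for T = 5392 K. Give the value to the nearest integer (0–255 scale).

236

t = 5392/100 = 53.92; the t ≤ 66 branch applies.
G = 99.47·ln 53.92 − 161.1 = 99.47·3.9875 − 161.1 = 235.537.
Rounded: 236.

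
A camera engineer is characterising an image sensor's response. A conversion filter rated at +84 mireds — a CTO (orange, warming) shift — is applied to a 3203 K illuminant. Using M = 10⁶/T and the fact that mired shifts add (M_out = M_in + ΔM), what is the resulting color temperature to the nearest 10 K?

M_in = 10⁶/3203 = 312.21 mireds.
M_out = 312.21 + (+84) = 396.21 mireds.
T_out = 10⁶/396.21 = 2523.9 K → 2520 K.

2520 K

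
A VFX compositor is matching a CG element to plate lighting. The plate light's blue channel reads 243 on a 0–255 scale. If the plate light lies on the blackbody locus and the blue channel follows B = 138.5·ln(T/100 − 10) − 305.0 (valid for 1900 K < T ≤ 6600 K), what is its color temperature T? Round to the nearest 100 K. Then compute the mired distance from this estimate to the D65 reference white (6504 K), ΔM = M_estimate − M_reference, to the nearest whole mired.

ln(t − 10) = (243 + 305.0) / 138.5 = 3.9567.
t − 10 = e^3.9567 = 52.283, so t = 62.283.
T = 100·t = 6228 K → 6200 K to the nearest 100 K.
M_estimate = 10⁶/6200 = 161.29; M_reference = 10⁶/6504 = 153.75.
ΔM = 161.29 − 153.75 = 7.54 → +8 mireds.

+8 mireds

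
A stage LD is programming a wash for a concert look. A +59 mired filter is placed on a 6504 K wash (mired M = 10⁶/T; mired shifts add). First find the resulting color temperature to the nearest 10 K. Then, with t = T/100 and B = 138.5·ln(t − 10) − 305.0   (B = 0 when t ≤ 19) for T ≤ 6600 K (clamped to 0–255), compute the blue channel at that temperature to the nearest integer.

195

M_in = 10⁶/6504 = 153.75; M_out = 153.75 + (+59) = 212.75.
T_out = 10⁶/212.75 = 4700.3 K → 4700 K; t = 47.
B = 138.5·ln(47 − 10) − 305.0 = 138.5·ln 37 − 305.0 = 138.5·3.6109 − 305.0 = 195.112.
Rounded: 195.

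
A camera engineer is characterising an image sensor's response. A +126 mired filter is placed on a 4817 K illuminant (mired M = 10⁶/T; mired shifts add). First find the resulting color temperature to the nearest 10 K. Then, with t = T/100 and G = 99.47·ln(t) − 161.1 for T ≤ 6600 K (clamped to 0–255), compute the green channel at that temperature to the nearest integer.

M_in = 10⁶/4817 = 207.60; M_out = 207.60 + (+126) = 333.60.
T_out = 10⁶/333.60 = 2997.6 K → 3000 K; t = 30.
G = 99.47·ln 30 − 161.1 = 99.47·3.4012 − 161.1 = 177.217.
Rounded: 177.

177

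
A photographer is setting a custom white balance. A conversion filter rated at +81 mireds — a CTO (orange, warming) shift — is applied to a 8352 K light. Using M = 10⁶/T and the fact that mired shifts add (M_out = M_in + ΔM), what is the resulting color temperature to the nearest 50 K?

5000 K

M_in = 10⁶/8352 = 119.73 mireds.
M_out = 119.73 + (+81) = 200.73 mireds.
T_out = 10⁶/200.73 = 4981.8 K → 5000 K.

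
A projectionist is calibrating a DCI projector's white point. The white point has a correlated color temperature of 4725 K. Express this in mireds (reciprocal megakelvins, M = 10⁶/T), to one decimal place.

M = 10⁶ / 4725 = 211.640 → 211.6 mireds.

211.6 mireds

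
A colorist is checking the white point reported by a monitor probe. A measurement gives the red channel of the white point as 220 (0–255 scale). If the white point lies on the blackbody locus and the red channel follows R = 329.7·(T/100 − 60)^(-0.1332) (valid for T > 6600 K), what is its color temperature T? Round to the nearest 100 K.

8100 K

(t − 60)^(-0.1332) = 220/329.7 = 0.66727.
t − 60 = 0.66727^(1/-0.1332) = 0.66727^(-7.508) = 20.847, so t = 80.847.
T = 100·t = 8085 K → 8100 K to the nearest 100 K.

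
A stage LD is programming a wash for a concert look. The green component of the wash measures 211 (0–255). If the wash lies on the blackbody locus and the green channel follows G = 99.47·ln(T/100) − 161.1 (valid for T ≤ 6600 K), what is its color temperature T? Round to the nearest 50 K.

4200 K

ln t = (211 + 161.1) / 99.47 = 3.7408.
t = e^3.7408 = 42.133.
T = 100·t = 4213 K → 4200 K to the nearest 50 K.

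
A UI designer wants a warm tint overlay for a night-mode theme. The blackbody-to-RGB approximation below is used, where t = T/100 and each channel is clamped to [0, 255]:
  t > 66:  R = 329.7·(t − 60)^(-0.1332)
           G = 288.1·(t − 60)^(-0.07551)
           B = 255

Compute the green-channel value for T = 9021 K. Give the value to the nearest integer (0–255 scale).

t = 9021/100 = 90.21; the t > 66 branch applies.
G = 288.1·(90.21 − 60)^(-0.07551) = 288.1·30.21^(-0.07551) = 288.1·0.77310 = 222.729.
Rounded: 223.

223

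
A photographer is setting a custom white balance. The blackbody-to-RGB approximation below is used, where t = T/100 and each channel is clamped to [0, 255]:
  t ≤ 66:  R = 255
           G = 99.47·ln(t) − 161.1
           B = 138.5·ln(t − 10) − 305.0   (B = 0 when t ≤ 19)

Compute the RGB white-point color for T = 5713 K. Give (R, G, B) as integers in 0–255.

(255, 241, 229)

t = 5713/100 = 57.13; the t ≤ 66 branch applies.
R = 255 by definition for t ≤ 66.
G = 99.47·ln 57.13 − 161.1 = 99.47·4.0453 − 161.1 = 241.289.
B = 138.5·ln(57.13 − 10) − 305.0 = 138.5·ln 47.13 − 305.0 = 138.5·3.8529 − 305.0 = 228.628.
Rounded: (255, 241, 229).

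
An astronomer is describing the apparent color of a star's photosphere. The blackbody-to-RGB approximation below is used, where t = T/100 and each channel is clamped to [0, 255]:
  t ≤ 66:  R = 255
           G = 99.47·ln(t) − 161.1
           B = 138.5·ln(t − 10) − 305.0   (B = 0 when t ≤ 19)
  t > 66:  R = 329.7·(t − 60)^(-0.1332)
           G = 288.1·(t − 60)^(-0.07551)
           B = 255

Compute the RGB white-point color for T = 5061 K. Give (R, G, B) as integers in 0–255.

(255, 229, 208)

t = 5061/100 = 50.61; the t ≤ 66 branch applies.
R = 255 by definition for t ≤ 66.
G = 99.47·ln 50.61 − 161.1 = 99.47·3.9241 − 161.1 = 229.235.
B = 138.5·ln(50.61 − 10) − 305.0 = 138.5·ln 40.61 − 305.0 = 138.5·3.7040 − 305.0 = 208.006.
Rounded: (255, 229, 208).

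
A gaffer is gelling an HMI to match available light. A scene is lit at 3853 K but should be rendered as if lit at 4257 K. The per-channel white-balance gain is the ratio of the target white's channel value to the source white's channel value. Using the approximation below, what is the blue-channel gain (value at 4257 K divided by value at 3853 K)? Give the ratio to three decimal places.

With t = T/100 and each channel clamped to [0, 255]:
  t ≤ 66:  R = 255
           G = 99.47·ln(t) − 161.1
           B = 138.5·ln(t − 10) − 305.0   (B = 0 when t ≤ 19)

At 3853 K (t = 38.53):
  B = 138.5·ln(38.53 − 10) − 305.0 = 138.5·ln 28.53 − 305.0 = 138.5·3.3510 − 305.0 = 159.107.
At 4257 K (t = 42.57):
  B = 138.5·ln(42.57 − 10) − 305.0 = 138.5·ln 32.57 − 305.0 = 138.5·3.4834 − 305.0 = 177.450.
Gain = 177.450 / 159.107 = 1.1153 → 1.115.

1.115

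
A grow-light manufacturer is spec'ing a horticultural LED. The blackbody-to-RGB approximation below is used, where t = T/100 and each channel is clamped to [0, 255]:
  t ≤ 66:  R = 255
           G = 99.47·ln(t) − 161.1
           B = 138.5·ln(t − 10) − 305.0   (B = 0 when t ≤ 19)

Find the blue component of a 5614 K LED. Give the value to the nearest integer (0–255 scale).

t = 5614/100 = 56.14; the t ≤ 66 branch applies.
B = 138.5·ln(56.14 − 10) − 305.0 = 138.5·ln 46.14 − 305.0 = 138.5·3.8317 − 305.0 = 225.688.
Rounded: 226.

226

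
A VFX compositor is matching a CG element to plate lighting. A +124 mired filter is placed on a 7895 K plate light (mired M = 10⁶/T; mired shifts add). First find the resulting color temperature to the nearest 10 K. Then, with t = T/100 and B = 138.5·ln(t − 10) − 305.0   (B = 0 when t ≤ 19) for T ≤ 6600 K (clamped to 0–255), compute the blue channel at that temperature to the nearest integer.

M_in = 10⁶/7895 = 126.66; M_out = 126.66 + (+124) = 250.66.
T_out = 10⁶/250.66 = 3989.4 K → 3990 K; t = 39.9.
B = 138.5·ln(39.9 − 10) − 305.0 = 138.5·ln 29.9 − 305.0 = 138.5·3.3979 − 305.0 = 165.603.
Rounded: 166.

166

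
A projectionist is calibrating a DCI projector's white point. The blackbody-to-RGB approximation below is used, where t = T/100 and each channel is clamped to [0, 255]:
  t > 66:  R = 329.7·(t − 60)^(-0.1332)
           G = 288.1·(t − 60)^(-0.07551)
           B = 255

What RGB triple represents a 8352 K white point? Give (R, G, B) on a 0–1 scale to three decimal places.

t = 8352/100 = 83.52; the t > 66 branch applies.
R = 329.7·(83.52 − 60)^(-0.1332) = 329.7·23.52^(-0.1332) = 329.7·0.65664 = 216.493.
G = 288.1·(83.52 − 60)^(-0.07551) = 288.1·23.52^(-0.07551) = 288.1·0.78785 = 226.979.
B = 255 by definition for t > 66.
Dividing each by 255: (0.8490, 0.8901, 1.0000) → (0.849, 0.890, 1.000).

(0.849, 0.890, 1.000)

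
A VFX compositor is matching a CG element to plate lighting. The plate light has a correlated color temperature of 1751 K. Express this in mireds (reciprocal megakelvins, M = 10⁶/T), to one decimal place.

M = 10⁶ / 1751 = 571.102 → 571.1 mireds.

571.1 mireds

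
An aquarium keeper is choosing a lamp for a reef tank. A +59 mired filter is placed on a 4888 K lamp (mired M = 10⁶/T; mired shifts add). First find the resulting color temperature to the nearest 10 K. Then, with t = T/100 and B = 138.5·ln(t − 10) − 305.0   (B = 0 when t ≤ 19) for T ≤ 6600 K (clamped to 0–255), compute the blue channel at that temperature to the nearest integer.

156

M_in = 10⁶/4888 = 204.58; M_out = 204.58 + (+59) = 263.58.
T_out = 10⁶/263.58 = 3793.9 K → 3790 K; t = 37.9.
B = 138.5·ln(37.9 − 10) − 305.0 = 138.5·ln 27.9 − 305.0 = 138.5·3.3286 − 305.0 = 156.015.
Rounded: 156.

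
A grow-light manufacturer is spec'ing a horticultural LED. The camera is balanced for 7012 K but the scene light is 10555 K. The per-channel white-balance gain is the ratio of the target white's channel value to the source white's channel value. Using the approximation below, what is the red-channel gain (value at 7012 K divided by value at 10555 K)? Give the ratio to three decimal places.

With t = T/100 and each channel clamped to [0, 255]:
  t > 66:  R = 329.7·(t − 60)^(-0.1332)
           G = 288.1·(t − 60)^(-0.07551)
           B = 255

1.222

At 10555 K (t = 105.55):
  R = 329.7·(105.55 − 60)^(-0.1332) = 329.7·45.55^(-0.1332) = 329.7·0.60130 = 198.248.
At 7012 K (t = 70.12):
  R = 329.7·(70.12 − 60)^(-0.1332) = 329.7·10.12^(-0.1332) = 329.7·0.73470 = 242.231.
Gain = 242.231 / 198.248 = 1.2219 → 1.222.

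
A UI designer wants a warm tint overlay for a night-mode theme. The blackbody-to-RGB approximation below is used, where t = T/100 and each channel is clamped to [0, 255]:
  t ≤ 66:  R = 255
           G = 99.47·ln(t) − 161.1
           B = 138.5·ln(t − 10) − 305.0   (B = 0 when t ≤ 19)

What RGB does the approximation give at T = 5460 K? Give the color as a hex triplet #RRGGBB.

#FFEDDD

t = 5460/100 = 54.6; the t ≤ 66 branch applies.
R = 255 by definition for t ≤ 66.
G = 99.47·ln 54.6 − 161.1 = 99.47·4.0000 − 161.1 = 236.783.
B = 138.5·ln(54.6 − 10) − 305.0 = 138.5·ln 44.6 − 305.0 = 138.5·3.7977 − 305.0 = 220.986.
Rounded: (255, 237, 221).
In hex: #FFEDDD.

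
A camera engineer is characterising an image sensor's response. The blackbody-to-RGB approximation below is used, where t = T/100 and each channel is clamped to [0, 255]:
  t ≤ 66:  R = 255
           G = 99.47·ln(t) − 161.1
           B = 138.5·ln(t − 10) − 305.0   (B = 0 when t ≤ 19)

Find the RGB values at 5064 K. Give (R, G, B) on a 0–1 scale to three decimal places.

(1.000, 0.899, 0.816)

t = 5064/100 = 50.64; the t ≤ 66 branch applies.
R = 255 by definition for t ≤ 66.
G = 99.47·ln 50.64 − 161.1 = 99.47·3.9247 − 161.1 = 229.294.
B = 138.5·ln(50.64 − 10) − 305.0 = 138.5·ln 40.64 − 305.0 = 138.5·3.7048 − 305.0 = 208.108.
Dividing each by 255: (1.0000, 0.8992, 0.8161) → (1.000, 0.899, 0.816).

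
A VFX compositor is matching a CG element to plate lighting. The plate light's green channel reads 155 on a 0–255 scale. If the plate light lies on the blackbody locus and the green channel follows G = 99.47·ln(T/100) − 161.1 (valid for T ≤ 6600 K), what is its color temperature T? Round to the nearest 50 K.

ln t = (155 + 161.1) / 99.47 = 3.1778.
t = e^3.1778 = 23.995.
T = 100·t = 2399 K → 2400 K to the nearest 50 K.

2400 K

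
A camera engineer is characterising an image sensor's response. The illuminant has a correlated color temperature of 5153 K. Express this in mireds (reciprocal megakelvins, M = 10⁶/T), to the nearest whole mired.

194 mireds

M = 10⁶ / 5153 = 194.062 → 194 mireds.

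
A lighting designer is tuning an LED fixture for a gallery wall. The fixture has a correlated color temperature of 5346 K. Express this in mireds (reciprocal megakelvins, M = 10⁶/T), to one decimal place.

187.1 mireds

M = 10⁶ / 5346 = 187.056 → 187.1 mireds.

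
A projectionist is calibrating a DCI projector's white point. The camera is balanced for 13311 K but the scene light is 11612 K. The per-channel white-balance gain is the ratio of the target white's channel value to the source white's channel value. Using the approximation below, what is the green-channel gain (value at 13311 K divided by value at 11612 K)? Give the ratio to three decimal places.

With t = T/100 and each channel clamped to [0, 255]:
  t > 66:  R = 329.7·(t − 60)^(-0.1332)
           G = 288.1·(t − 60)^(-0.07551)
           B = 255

At 11612 K (t = 116.12):
  G = 288.1·(116.12 − 60)^(-0.07551) = 288.1·56.12^(-0.07551) = 288.1·0.73778 = 212.553.
At 13311 K (t = 133.11):
  G = 288.1·(133.11 − 60)^(-0.07551) = 288.1·73.11^(-0.07551) = 288.1·0.72319 = 208.350.
Gain = 208.350 / 212.553 = 0.9802 → 0.980.

0.980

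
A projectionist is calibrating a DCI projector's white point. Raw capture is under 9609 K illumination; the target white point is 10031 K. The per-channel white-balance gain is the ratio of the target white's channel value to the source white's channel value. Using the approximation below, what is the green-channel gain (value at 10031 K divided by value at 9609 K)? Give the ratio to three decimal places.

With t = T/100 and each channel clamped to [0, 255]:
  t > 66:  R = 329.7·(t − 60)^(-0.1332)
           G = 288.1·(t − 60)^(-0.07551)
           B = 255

At 9609 K (t = 96.09):
  G = 288.1·(96.09 − 60)^(-0.07551) = 288.1·36.09^(-0.07551) = 288.1·0.76278 = 219.758.
At 10031 K (t = 100.31):
  G = 288.1·(100.31 − 60)^(-0.07551) = 288.1·40.31^(-0.07551) = 288.1·0.75644 = 217.931.
Gain = 217.931 / 219.758 = 0.9917 → 0.992.

0.992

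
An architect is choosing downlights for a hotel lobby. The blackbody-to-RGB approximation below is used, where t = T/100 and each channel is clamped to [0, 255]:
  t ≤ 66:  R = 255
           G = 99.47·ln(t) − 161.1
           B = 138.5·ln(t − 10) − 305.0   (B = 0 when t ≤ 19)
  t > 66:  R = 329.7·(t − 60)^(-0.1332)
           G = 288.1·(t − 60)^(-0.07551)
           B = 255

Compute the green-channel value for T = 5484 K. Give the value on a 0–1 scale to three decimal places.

t = 5484/100 = 54.84; the t ≤ 66 branch applies.
G = 99.47·ln 54.84 − 161.1 = 99.47·4.0044 − 161.1 = 237.220.
On a 0–1 scale: 237.220/255 = 0.9303 → 0.930.

0.930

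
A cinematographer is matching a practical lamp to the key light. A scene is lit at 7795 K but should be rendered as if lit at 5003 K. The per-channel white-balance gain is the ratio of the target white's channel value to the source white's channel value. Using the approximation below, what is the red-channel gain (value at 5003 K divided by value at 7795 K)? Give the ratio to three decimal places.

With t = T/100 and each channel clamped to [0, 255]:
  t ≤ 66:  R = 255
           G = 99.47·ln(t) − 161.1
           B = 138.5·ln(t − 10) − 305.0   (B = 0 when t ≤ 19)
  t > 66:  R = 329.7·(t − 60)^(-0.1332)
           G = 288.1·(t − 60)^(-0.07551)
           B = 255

1.136

At 7795 K (t = 77.95):
  R = 329.7·(77.95 − 60)^(-0.1332) = 329.7·17.95^(-0.1332) = 329.7·0.68070 = 224.428.
At 5003 K (t = 50.03):
  R = 255 by definition for t ≤ 66.
Gain = 255.000 / 224.428 = 1.1362 → 1.136.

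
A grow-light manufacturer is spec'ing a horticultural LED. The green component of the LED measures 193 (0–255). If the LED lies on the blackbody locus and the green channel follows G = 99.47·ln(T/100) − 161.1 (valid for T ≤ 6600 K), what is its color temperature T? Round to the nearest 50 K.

ln t = (193 + 161.1) / 99.47 = 3.5599.
t = e^3.5599 = 35.159.
T = 100·t = 3516 K → 3500 K to the nearest 50 K.

3500 K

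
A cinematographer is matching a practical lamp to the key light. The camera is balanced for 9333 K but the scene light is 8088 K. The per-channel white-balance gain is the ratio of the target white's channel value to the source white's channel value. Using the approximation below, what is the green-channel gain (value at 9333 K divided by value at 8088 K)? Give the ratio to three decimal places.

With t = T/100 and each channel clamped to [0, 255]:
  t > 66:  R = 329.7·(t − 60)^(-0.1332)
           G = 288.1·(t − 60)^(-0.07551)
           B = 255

0.965

At 8088 K (t = 80.88):
  G = 288.1·(80.88 − 60)^(-0.07551) = 288.1·20.88^(-0.07551) = 288.1·0.79496 = 229.029.
At 9333 K (t = 93.33):
  G = 288.1·(93.33 − 60)^(-0.07551) = 288.1·33.33^(-0.07551) = 288.1·0.76738 = 221.082.
Gain = 221.082 / 229.029 = 0.9653 → 0.965.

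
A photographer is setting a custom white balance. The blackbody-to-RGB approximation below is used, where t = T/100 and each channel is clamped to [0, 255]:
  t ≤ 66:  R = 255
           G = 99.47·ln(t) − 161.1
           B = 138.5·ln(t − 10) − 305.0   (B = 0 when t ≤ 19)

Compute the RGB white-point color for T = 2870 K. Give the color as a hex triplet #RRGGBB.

#FFAD65

t = 2870/100 = 28.7; the t ≤ 66 branch applies.
R = 255 by definition for t ≤ 66.
G = 99.47·ln 28.7 − 161.1 = 99.47·3.3569 − 161.1 = 172.811.
B = 138.5·ln(28.7 − 10) − 305.0 = 138.5·ln 18.7 − 305.0 = 138.5·2.9285 − 305.0 = 100.601.
Rounded: (255, 173, 101).
In hex: #FFAD65.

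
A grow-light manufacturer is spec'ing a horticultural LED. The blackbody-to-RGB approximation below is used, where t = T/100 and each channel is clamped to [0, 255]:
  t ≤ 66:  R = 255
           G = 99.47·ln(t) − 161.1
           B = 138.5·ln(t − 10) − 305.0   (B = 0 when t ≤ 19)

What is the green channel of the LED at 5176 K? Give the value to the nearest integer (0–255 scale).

t = 5176/100 = 51.76; the t ≤ 66 branch applies.
G = 99.47·ln 51.76 − 161.1 = 99.47·3.9466 − 161.1 = 231.470.
Rounded: 231.

231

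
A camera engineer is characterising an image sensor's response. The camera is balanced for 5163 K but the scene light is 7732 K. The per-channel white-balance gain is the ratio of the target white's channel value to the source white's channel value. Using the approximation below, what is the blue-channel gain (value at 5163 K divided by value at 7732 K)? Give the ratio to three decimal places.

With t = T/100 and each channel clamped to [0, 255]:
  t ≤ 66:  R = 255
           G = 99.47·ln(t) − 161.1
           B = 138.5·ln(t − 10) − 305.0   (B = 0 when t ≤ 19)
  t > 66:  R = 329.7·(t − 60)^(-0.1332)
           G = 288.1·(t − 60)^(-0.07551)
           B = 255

At 7732 K (t = 77.32):
  B = 255 by definition for t > 66.
At 5163 K (t = 51.63):
  B = 138.5·ln(51.63 − 10) − 305.0 = 138.5·ln 41.63 − 305.0 = 138.5·3.7288 − 305.0 = 211.442.
Gain = 211.442 / 255.000 = 0.8292 → 0.829.

0.829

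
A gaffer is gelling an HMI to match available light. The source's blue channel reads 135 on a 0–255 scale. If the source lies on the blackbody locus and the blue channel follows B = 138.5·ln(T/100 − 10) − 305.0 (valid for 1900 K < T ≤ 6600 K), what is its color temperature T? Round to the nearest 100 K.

3400 K

ln(t − 10) = (135 + 305.0) / 138.5 = 3.1769.
t − 10 = e^3.1769 = 23.972, so t = 33.972.
T = 100·t = 3397 K → 3400 K to the nearest 100 K.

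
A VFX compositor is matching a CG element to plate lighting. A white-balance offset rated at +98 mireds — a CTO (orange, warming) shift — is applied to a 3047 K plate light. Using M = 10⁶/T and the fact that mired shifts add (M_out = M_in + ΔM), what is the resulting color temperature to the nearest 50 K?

2350 K

M_in = 10⁶/3047 = 328.19 mireds.
M_out = 328.19 + (+98) = 426.19 mireds.
T_out = 10⁶/426.19 = 2346.4 K → 2350 K.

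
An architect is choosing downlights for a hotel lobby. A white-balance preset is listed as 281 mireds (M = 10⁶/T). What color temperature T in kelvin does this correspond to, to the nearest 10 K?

T = 10⁶ / 281 = 3558.72 K → 3560 K.

3560 K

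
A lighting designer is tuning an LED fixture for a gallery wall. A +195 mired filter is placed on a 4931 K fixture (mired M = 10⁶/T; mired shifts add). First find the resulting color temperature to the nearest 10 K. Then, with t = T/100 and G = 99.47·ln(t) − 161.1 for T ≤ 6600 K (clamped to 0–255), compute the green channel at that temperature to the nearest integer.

159

M_in = 10⁶/4931 = 202.80; M_out = 202.80 + (+195) = 397.80.
T_out = 10⁶/397.80 = 2513.8 K → 2510 K; t = 25.1.
G = 99.47·ln 25.1 − 161.1 = 99.47·3.2229 − 161.1 = 159.479.
Rounded: 159.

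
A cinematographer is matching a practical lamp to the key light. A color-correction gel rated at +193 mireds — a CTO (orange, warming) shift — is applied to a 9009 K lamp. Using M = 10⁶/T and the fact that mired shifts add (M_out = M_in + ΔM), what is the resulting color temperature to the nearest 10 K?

M_in = 10⁶/9009 = 111.00 mireds.
M_out = 111.00 + (+193) = 304.00 mireds.
T_out = 10⁶/304.00 = 3289.5 K → 3290 K.

3290 K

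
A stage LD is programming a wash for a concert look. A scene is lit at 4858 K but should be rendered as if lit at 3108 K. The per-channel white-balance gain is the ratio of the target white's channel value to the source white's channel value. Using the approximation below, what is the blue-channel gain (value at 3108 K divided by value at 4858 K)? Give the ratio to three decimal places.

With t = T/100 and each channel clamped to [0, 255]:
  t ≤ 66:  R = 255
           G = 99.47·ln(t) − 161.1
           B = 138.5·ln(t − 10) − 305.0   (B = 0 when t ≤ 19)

At 4858 K (t = 48.58):
  B = 138.5·ln(48.58 − 10) − 305.0 = 138.5·ln 38.58 − 305.0 = 138.5·3.6527 − 305.0 = 200.904.
At 3108 K (t = 31.08):
  B = 138.5·ln(31.08 − 10) − 305.0 = 138.5·ln 21.08 − 305.0 = 138.5·3.0483 − 305.0 = 117.193.
Gain = 117.193 / 200.904 = 0.5833 → 0.583.

0.583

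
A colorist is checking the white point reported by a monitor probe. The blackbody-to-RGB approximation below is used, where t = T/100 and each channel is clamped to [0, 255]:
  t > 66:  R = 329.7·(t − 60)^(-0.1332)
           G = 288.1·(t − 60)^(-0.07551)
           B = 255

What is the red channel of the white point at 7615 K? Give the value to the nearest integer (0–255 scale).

t = 7615/100 = 76.15; the t > 66 branch applies.
R = 329.7·(76.15 − 60)^(-0.1332) = 329.7·16.15^(-0.1332) = 329.7·0.69035 = 227.609.
Rounded: 228.

228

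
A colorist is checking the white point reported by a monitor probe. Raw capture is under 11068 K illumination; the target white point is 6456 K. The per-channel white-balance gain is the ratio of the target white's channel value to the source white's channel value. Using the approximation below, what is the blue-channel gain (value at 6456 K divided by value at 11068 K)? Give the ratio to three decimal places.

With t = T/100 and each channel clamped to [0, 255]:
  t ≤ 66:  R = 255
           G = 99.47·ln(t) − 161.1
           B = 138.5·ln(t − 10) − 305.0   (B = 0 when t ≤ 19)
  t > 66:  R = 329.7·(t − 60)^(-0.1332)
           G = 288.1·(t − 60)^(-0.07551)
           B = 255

At 11068 K (t = 110.68):
  B = 255 by definition for t > 66.
At 6456 K (t = 64.56):
  B = 138.5·ln(64.56 − 10) − 305.0 = 138.5·ln 54.56 − 305.0 = 138.5·3.9993 − 305.0 = 248.903.
Gain = 248.903 / 255.000 = 0.9761 → 0.976.

0.976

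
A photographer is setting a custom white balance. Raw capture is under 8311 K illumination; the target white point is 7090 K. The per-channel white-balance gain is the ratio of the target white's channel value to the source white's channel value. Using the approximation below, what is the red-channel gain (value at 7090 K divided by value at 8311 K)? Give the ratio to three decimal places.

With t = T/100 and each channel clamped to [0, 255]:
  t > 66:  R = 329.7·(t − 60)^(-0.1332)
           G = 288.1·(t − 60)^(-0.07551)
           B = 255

1.105

At 8311 K (t = 83.11):
  R = 329.7·(83.11 − 60)^(-0.1332) = 329.7·23.11^(-0.1332) = 329.7·0.65818 = 217.001.
At 7090 K (t = 70.9):
  R = 329.7·(70.9 − 60)^(-0.1332) = 329.7·10.9^(-0.1332) = 329.7·0.72747 = 239.847.
Gain = 239.847 / 217.001 = 1.1053 → 1.105.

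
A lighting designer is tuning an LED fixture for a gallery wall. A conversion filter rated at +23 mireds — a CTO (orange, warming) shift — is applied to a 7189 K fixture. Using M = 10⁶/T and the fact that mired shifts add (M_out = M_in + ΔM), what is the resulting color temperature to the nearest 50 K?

6150 K

M_in = 10⁶/7189 = 139.10 mireds.
M_out = 139.10 + (+23) = 162.10 mireds.
T_out = 10⁶/162.10 = 6169.0 K → 6150 K.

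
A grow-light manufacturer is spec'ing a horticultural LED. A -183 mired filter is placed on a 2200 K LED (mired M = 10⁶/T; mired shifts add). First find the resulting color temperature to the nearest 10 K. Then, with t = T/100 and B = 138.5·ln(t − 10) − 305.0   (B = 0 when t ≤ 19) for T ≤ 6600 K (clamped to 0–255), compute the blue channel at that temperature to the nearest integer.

150

M_in = 10⁶/2200 = 454.55; M_out = 454.55 + (-183) = 271.55.
T_out = 10⁶/271.55 = 3682.6 K → 3680 K; t = 36.8.
B = 138.5·ln(36.8 − 10) − 305.0 = 138.5·ln 26.8 − 305.0 = 138.5·3.2884 − 305.0 = 150.444.
Rounded: 150.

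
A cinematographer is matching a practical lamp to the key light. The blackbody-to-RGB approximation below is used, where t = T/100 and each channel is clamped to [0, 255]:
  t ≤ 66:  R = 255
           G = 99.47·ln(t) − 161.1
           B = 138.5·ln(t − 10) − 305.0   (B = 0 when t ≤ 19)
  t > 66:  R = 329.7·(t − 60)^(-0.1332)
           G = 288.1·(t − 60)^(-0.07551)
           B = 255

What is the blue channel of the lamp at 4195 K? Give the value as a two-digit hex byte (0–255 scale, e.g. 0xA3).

0xAF

t = 4195/100 = 41.95; the t ≤ 66 branch applies.
B = 138.5·ln(41.95 − 10) − 305.0 = 138.5·ln 31.95 − 305.0 = 138.5·3.4642 − 305.0 = 174.788.
Rounded: 175; in hex, 0xAF.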